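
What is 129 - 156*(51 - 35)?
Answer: -2367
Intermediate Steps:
129 - 156*(51 - 35) = 129 - 156*16 = 129 - 2496 = -2367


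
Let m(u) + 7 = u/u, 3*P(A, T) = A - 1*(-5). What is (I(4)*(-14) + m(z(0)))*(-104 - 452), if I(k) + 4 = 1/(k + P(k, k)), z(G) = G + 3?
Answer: -26688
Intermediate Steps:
z(G) = 3 + G
P(A, T) = 5/3 + A/3 (P(A, T) = (A - 1*(-5))/3 = (A + 5)/3 = (5 + A)/3 = 5/3 + A/3)
m(u) = -6 (m(u) = -7 + u/u = -7 + 1 = -6)
I(k) = -4 + 1/(5/3 + 4*k/3) (I(k) = -4 + 1/(k + (5/3 + k/3)) = -4 + 1/(5/3 + 4*k/3))
(I(4)*(-14) + m(z(0)))*(-104 - 452) = (((-17 - 16*4)/(5 + 4*4))*(-14) - 6)*(-104 - 452) = (((-17 - 64)/(5 + 16))*(-14) - 6)*(-556) = ((-81/21)*(-14) - 6)*(-556) = (((1/21)*(-81))*(-14) - 6)*(-556) = (-27/7*(-14) - 6)*(-556) = (54 - 6)*(-556) = 48*(-556) = -26688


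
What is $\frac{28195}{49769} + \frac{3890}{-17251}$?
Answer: $\frac{292790535}{858565019} \approx 0.34102$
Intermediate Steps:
$\frac{28195}{49769} + \frac{3890}{-17251} = 28195 \cdot \frac{1}{49769} + 3890 \left(- \frac{1}{17251}\right) = \frac{28195}{49769} - \frac{3890}{17251} = \frac{292790535}{858565019}$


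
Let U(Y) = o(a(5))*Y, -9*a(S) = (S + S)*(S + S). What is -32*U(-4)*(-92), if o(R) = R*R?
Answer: -117760000/81 ≈ -1.4538e+6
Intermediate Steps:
a(S) = -4*S²/9 (a(S) = -(S + S)*(S + S)/9 = -2*S*2*S/9 = -4*S²/9)
o(R) = R²
U(Y) = 10000*Y/81 (U(Y) = (-4/9*5²)²*Y = (-4/9*25)²*Y = (-100/9)²*Y = 10000*Y/81)
-32*U(-4)*(-92) = -320000*(-4)/81*(-92) = -32*(-40000/81)*(-92) = (1280000/81)*(-92) = -117760000/81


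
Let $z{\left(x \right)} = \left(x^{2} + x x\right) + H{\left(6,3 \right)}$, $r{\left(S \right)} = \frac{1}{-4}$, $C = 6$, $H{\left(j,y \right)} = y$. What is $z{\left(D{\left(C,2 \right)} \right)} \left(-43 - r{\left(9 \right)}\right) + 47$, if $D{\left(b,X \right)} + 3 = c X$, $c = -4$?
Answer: $- \frac{41707}{4} \approx -10427.0$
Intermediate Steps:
$r{\left(S \right)} = - \frac{1}{4}$
$D{\left(b,X \right)} = -3 - 4 X$
$z{\left(x \right)} = 3 + 2 x^{2}$ ($z{\left(x \right)} = \left(x^{2} + x x\right) + 3 = \left(x^{2} + x^{2}\right) + 3 = 2 x^{2} + 3 = 3 + 2 x^{2}$)
$z{\left(D{\left(C,2 \right)} \right)} \left(-43 - r{\left(9 \right)}\right) + 47 = \left(3 + 2 \left(-3 - 8\right)^{2}\right) \left(-43 - - \frac{1}{4}\right) + 47 = \left(3 + 2 \left(-3 - 8\right)^{2}\right) \left(-43 + \frac{1}{4}\right) + 47 = \left(3 + 2 \left(-11\right)^{2}\right) \left(- \frac{171}{4}\right) + 47 = \left(3 + 2 \cdot 121\right) \left(- \frac{171}{4}\right) + 47 = \left(3 + 242\right) \left(- \frac{171}{4}\right) + 47 = 245 \left(- \frac{171}{4}\right) + 47 = - \frac{41895}{4} + 47 = - \frac{41707}{4}$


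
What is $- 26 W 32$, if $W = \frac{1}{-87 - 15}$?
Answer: $\frac{416}{51} \approx 8.1569$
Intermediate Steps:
$W = - \frac{1}{102}$ ($W = \frac{1}{-102} = - \frac{1}{102} \approx -0.0098039$)
$- 26 W 32 = \left(-26\right) \left(- \frac{1}{102}\right) 32 = \frac{13}{51} \cdot 32 = \frac{416}{51}$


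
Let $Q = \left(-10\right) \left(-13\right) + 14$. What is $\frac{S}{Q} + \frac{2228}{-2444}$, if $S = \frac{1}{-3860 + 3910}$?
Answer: $- \frac{4009789}{4399200} \approx -0.91148$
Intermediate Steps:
$S = \frac{1}{50} \approx 0.02$
$Q = 144$ ($Q = 130 + 14 = 144$)
$\frac{S}{Q} + \frac{2228}{-2444} = \frac{1}{50 \cdot 144} + \frac{2228}{-2444} = \frac{1}{50} \cdot \frac{1}{144} + 2228 \left(- \frac{1}{2444}\right) = \frac{1}{7200} - \frac{557}{611} = - \frac{4009789}{4399200}$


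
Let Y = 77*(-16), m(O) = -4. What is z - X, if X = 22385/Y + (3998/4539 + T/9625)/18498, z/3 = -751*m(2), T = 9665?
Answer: 11676201548231179/1293021298800 ≈ 9030.2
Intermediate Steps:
Y = -1232
z = 9012 (z = 3*(-751*(-4)) = 3*3004 = 9012)
X = -23493603445579/1293021298800 (X = 22385/(-1232) + (3998/4539 + 9665/9625)/18498 = 22385*(-1/1232) + (3998*(1/4539) + 9665*(1/9625))*(1/18498) = -2035/112 + (3998/4539 + 1933/1925)*(1/18498) = -2035/112 + (16470037/8737575)*(1/18498) = -2035/112 + 16470037/161627662350 = -23493603445579/1293021298800 ≈ -18.170)
z - X = 9012 - 1*(-23493603445579/1293021298800) = 9012 + 23493603445579/1293021298800 = 11676201548231179/1293021298800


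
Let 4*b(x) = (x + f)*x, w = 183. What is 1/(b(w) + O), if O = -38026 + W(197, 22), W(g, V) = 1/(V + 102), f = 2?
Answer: -62/1832859 ≈ -3.3827e-5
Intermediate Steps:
W(g, V) = 1/(102 + V)
O = -4715223/124 (O = -38026 + 1/(102 + 22) = -38026 + 1/124 = -4715223/124 ≈ -38026.)
b(x) = x*(2 + x)/4 (b(x) = ((x + 2)*x)/4 = ((2 + x)*x)/4 = (x*(2 + x))/4 = x*(2 + x)/4)
1/(b(w) + O) = 1/((1/4)*183*(2 + 183) - 4715223/124) = 1/((1/4)*183*185 - 4715223/124) = 1/(33855/4 - 4715223/124) = 1/(-1832859/62) = -62/1832859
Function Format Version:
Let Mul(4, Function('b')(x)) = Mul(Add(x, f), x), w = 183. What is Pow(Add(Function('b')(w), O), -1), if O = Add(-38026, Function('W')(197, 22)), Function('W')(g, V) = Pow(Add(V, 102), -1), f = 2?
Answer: Rational(-62, 1832859) ≈ -3.3827e-5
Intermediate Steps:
Function('W')(g, V) = Pow(Add(102, V), -1)
O = Rational(-4715223, 124) (O = Add(-38026, Pow(Add(102, 22), -1)) = Add(-38026, Pow(124, -1)) = Add(-38026, Rational(1, 124)) = Rational(-4715223, 124) ≈ -38026.)
Function('b')(x) = Mul(Rational(1, 4), x, Add(2, x)) (Function('b')(x) = Mul(Rational(1, 4), Mul(Add(x, 2), x)) = Mul(Rational(1, 4), Mul(Add(2, x), x)) = Mul(Rational(1, 4), Mul(x, Add(2, x))) = Mul(Rational(1, 4), x, Add(2, x)))
Pow(Add(Function('b')(w), O), -1) = Pow(Add(Mul(Rational(1, 4), 183, Add(2, 183)), Rational(-4715223, 124)), -1) = Pow(Add(Mul(Rational(1, 4), 183, 185), Rational(-4715223, 124)), -1) = Pow(Add(Rational(33855, 4), Rational(-4715223, 124)), -1) = Pow(Rational(-1832859, 62), -1) = Rational(-62, 1832859)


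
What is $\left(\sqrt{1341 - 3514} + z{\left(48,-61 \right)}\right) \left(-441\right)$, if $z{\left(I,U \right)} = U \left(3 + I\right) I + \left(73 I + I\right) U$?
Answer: $161406000 - 441 i \sqrt{2173} \approx 1.6141 \cdot 10^{8} - 20557.0 i$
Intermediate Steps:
$z{\left(I,U \right)} = 74 I U + I U \left(3 + I\right)$ ($z{\left(I,U \right)} = I U \left(3 + I\right) + 74 I U = 74 I U + I U \left(3 + I\right)$)
$\left(\sqrt{1341 - 3514} + z{\left(48,-61 \right)}\right) \left(-441\right) = \left(\sqrt{1341 - 3514} + 48 \left(-61\right) \left(77 + 48\right)\right) \left(-441\right) = \left(\sqrt{-2173} + 48 \left(-61\right) 125\right) \left(-441\right) = \left(i \sqrt{2173} - 366000\right) \left(-441\right) = \left(-366000 + i \sqrt{2173}\right) \left(-441\right) = 161406000 - 441 i \sqrt{2173}$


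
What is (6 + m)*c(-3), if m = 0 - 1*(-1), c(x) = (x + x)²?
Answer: 252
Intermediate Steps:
c(x) = 4*x² (c(x) = (2*x)² = 4*x²)
m = 1 (m = 0 + 1 = 1)
(6 + m)*c(-3) = (6 + 1)*(4*(-3)²) = 7*(4*9) = 7*36 = 252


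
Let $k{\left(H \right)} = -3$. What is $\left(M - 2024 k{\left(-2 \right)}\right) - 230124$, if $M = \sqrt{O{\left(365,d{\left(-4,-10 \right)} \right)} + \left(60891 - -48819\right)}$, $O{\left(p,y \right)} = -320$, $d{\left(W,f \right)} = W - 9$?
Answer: $-224052 + \sqrt{109390} \approx -2.2372 \cdot 10^{5}$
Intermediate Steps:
$d{\left(W,f \right)} = -9 + W$
$M = \sqrt{109390}$ ($M = \sqrt{-320 + \left(60891 - -48819\right)} = \sqrt{-320 + \left(60891 + 48819\right)} = \sqrt{-320 + 109710} = \sqrt{109390} \approx 330.74$)
$\left(M - 2024 k{\left(-2 \right)}\right) - 230124 = \left(\sqrt{109390} - -6072\right) - 230124 = \left(\sqrt{109390} + 6072\right) - 230124 = \left(6072 + \sqrt{109390}\right) - 230124 = -224052 + \sqrt{109390}$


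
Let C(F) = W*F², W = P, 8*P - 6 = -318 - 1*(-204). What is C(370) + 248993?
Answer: -1599157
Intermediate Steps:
P = -27/2 (P = ¾ + (-318 - 1*(-204))/8 = ¾ + (-318 + 204)/8 = ¾ + (⅛)*(-114) = ¾ - 57/4 = -27/2 ≈ -13.500)
W = -27/2 ≈ -13.500
C(F) = -27*F²/2
C(370) + 248993 = -27/2*370² + 248993 = -27/2*136900 + 248993 = -1848150 + 248993 = -1599157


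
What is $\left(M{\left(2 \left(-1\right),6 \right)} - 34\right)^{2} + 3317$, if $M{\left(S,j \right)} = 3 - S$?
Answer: $4158$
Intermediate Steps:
$\left(M{\left(2 \left(-1\right),6 \right)} - 34\right)^{2} + 3317 = \left(\left(3 - 2 \left(-1\right)\right) - 34\right)^{2} + 3317 = \left(\left(3 - -2\right) - 34\right)^{2} + 3317 = \left(\left(3 + 2\right) - 34\right)^{2} + 3317 = \left(5 - 34\right)^{2} + 3317 = \left(-29\right)^{2} + 3317 = 841 + 3317 = 4158$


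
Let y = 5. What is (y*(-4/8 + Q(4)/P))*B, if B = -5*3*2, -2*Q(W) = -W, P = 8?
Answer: 75/2 ≈ 37.500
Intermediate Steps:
Q(W) = W/2 (Q(W) = -(-1)*W/2 = W/2)
B = -30 (B = -15*2 = -30)
(y*(-4/8 + Q(4)/P))*B = (5*(-4/8 + ((½)*4)/8))*(-30) = (5*(-4*⅛ + 2*(⅛)))*(-30) = (5*(-½ + ¼))*(-30) = (5*(-¼))*(-30) = -5/4*(-30) = 75/2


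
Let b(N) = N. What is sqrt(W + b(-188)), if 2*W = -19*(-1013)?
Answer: sqrt(37742)/2 ≈ 97.136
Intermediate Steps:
W = 19247/2 (W = (-19*(-1013))/2 = (1/2)*19247 = 19247/2 ≈ 9623.5)
sqrt(W + b(-188)) = sqrt(19247/2 - 188) = sqrt(18871/2) = sqrt(37742)/2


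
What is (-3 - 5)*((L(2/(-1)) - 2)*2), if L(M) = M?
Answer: 64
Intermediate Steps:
(-3 - 5)*((L(2/(-1)) - 2)*2) = (-3 - 5)*((2/(-1) - 2)*2) = -8*(2*(-1) - 2)*2 = -8*(-2 - 2)*2 = -(-32)*2 = -8*(-8) = 64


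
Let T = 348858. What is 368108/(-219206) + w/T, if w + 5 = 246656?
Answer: -953205661/980407266 ≈ -0.97225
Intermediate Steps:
w = 246651 (w = -5 + 246656 = 246651)
368108/(-219206) + w/T = 368108/(-219206) + 246651/348858 = 368108*(-1/219206) + 246651*(1/348858) = -14158/8431 + 82217/116286 = -953205661/980407266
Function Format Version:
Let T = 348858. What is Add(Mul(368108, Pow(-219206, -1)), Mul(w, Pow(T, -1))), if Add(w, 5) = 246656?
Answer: Rational(-953205661, 980407266) ≈ -0.97225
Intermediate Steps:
w = 246651 (w = Add(-5, 246656) = 246651)
Add(Mul(368108, Pow(-219206, -1)), Mul(w, Pow(T, -1))) = Add(Mul(368108, Pow(-219206, -1)), Mul(246651, Pow(348858, -1))) = Add(Mul(368108, Rational(-1, 219206)), Mul(246651, Rational(1, 348858))) = Add(Rational(-14158, 8431), Rational(82217, 116286)) = Rational(-953205661, 980407266)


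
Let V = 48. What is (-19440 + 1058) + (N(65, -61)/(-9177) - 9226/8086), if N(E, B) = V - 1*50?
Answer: -682062520817/37102611 ≈ -18383.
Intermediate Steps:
N(E, B) = -2 (N(E, B) = 48 - 1*50 = 48 - 50 = -2)
(-19440 + 1058) + (N(65, -61)/(-9177) - 9226/8086) = (-19440 + 1058) + (-2/(-9177) - 9226/8086) = -18382 + (-2*(-1/9177) - 9226*1/8086) = -18382 + (2/9177 - 4613/4043) = -18382 - 42325415/37102611 = -682062520817/37102611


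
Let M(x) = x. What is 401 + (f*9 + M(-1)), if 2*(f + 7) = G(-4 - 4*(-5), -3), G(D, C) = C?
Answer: 647/2 ≈ 323.50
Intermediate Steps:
f = -17/2 (f = -7 + (1/2)*(-3) = -7 - 3/2 = -17/2 ≈ -8.5000)
401 + (f*9 + M(-1)) = 401 + (-17/2*9 - 1) = 401 + (-153/2 - 1) = 401 - 155/2 = 647/2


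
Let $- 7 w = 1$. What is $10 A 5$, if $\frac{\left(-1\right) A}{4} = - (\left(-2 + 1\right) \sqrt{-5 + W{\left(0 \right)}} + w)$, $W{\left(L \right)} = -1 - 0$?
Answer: $- \frac{200}{7} - 200 i \sqrt{6} \approx -28.571 - 489.9 i$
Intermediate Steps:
$w = - \frac{1}{7}$ ($w = \left(- \frac{1}{7}\right) 1 = - \frac{1}{7} \approx -0.14286$)
$W{\left(L \right)} = -1$ ($W{\left(L \right)} = -1 + 0 = -1$)
$A = - \frac{4}{7} - 4 i \sqrt{6}$ ($A = - 4 \left(- (\left(-2 + 1\right) \sqrt{-5 - 1} - \frac{1}{7})\right) = - 4 \left(- (- \sqrt{-6} - \frac{1}{7})\right) = - 4 \left(- (- i \sqrt{6} - \frac{1}{7})\right) = - 4 \left(- (- \frac{1}{7} - i \sqrt{6})\right) = - 4 \left(\frac{1}{7} + i \sqrt{6}\right) = - \frac{4}{7} - 4 i \sqrt{6} \approx -0.57143 - 9.798 i$)
$10 A 5 = 10 \left(- \frac{4}{7} - 4 i \sqrt{6}\right) 5 = \left(- \frac{40}{7} - 40 i \sqrt{6}\right) 5 = - \frac{200}{7} - 200 i \sqrt{6}$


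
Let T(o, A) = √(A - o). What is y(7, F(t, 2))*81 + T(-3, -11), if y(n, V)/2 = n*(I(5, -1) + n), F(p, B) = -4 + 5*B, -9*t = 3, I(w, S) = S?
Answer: 6804 + 2*I*√2 ≈ 6804.0 + 2.8284*I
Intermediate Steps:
t = -⅓ (t = -⅑*3 = -⅓ ≈ -0.33333)
y(n, V) = 2*n*(-1 + n) (y(n, V) = 2*(n*(-1 + n)) = 2*n*(-1 + n))
y(7, F(t, 2))*81 + T(-3, -11) = (2*7*(-1 + 7))*81 + √(-11 - 1*(-3)) = (2*7*6)*81 + √(-11 + 3) = 84*81 + √(-8) = 6804 + 2*I*√2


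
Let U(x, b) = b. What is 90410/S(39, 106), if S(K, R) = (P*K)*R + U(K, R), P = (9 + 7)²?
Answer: 9041/105841 ≈ 0.085421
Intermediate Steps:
P = 256 (P = 16² = 256)
S(K, R) = R + 256*K*R (S(K, R) = (256*K)*R + R = 256*K*R + R = R + 256*K*R)
90410/S(39, 106) = 90410/((106*(1 + 256*39))) = 90410/((106*(1 + 9984))) = 90410/((106*9985)) = 90410/1058410 = 90410*(1/1058410) = 9041/105841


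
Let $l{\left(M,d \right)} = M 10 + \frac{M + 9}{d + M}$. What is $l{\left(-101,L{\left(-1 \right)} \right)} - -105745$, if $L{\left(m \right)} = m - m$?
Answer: $\frac{10578327}{101} \approx 1.0474 \cdot 10^{5}$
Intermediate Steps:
$L{\left(m \right)} = 0$
$l{\left(M,d \right)} = 10 M + \frac{9 + M}{M + d}$
$l{\left(-101,L{\left(-1 \right)} \right)} - -105745 = \frac{9 - 101 + 10 \left(-101\right)^{2} + 10 \left(-101\right) 0}{-101 + 0} - -105745 = \frac{9 - 101 + 10 \cdot 10201 + 0}{-101} + 105745 = - \frac{9 - 101 + 102010 + 0}{101} + 105745 = \left(- \frac{1}{101}\right) 101918 + 105745 = - \frac{101918}{101} + 105745 = \frac{10578327}{101}$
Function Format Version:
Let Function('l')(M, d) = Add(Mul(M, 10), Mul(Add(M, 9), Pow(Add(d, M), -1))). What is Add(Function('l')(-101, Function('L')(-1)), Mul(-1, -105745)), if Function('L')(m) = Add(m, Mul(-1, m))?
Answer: Rational(10578327, 101) ≈ 1.0474e+5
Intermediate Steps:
Function('L')(m) = 0
Function('l')(M, d) = Add(Mul(10, M), Mul(Pow(Add(M, d), -1), Add(9, M))) (Function('l')(M, d) = Add(Mul(10, M), Mul(Add(9, M), Pow(Add(M, d), -1))) = Add(Mul(10, M), Mul(Pow(Add(M, d), -1), Add(9, M))))
Add(Function('l')(-101, Function('L')(-1)), Mul(-1, -105745)) = Add(Mul(Pow(Add(-101, 0), -1), Add(9, -101, Mul(10, Pow(-101, 2)), Mul(10, -101, 0))), Mul(-1, -105745)) = Add(Mul(Pow(-101, -1), Add(9, -101, Mul(10, 10201), 0)), 105745) = Add(Mul(Rational(-1, 101), Add(9, -101, 102010, 0)), 105745) = Add(Mul(Rational(-1, 101), 101918), 105745) = Add(Rational(-101918, 101), 105745) = Rational(10578327, 101)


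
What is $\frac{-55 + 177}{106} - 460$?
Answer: $- \frac{24319}{53} \approx -458.85$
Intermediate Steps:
$\frac{-55 + 177}{106} - 460 = 122 \cdot \frac{1}{106} - 460 = \frac{61}{53} - 460 = - \frac{24319}{53}$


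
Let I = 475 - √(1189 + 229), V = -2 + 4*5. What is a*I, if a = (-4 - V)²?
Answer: 229900 - 484*√1418 ≈ 2.1167e+5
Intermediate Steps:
V = 18 (V = -2 + 20 = 18)
I = 475 - √1418 ≈ 437.34
a = 484 (a = (-4 - 1*18)² = (-4 - 18)² = (-22)² = 484)
a*I = 484*(475 - √1418) = 229900 - 484*√1418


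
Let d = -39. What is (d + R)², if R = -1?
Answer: 1600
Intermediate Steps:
(d + R)² = (-39 - 1)² = (-40)² = 1600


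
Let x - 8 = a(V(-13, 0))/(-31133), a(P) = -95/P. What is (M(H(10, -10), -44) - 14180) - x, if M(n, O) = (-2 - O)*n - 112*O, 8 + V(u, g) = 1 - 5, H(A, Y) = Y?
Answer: -3616409185/373596 ≈ -9680.0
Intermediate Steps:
V(u, g) = -12 (V(u, g) = -8 + (1 - 5) = -8 - 4 = -12)
M(n, O) = -112*O + n*(-2 - O) (M(n, O) = n*(-2 - O) - 112*O = -112*O + n*(-2 - O))
x = 2988673/373596 (x = 8 - 95/(-12)/(-31133) = 8 - 95*(-1/12)*(-1/31133) = 8 + (95/12)*(-1/31133) = 8 - 95/373596 = 2988673/373596 ≈ 7.9997)
(M(H(10, -10), -44) - 14180) - x = ((-112*(-44) - 2*(-10) - 1*(-44)*(-10)) - 14180) - 1*2988673/373596 = ((4928 + 20 - 440) - 14180) - 2988673/373596 = (4508 - 14180) - 2988673/373596 = -9672 - 2988673/373596 = -3616409185/373596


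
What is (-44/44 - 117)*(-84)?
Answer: 9912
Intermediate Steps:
(-44/44 - 117)*(-84) = (-44*1/44 - 117)*(-84) = (-1 - 117)*(-84) = -118*(-84) = 9912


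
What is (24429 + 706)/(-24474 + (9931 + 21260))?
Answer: 25135/6717 ≈ 3.7420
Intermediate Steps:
(24429 + 706)/(-24474 + (9931 + 21260)) = 25135/(-24474 + 31191) = 25135/6717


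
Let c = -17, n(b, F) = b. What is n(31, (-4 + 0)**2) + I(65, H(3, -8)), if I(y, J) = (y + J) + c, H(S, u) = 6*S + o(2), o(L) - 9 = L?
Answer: 108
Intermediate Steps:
o(L) = 9 + L
H(S, u) = 11 + 6*S (H(S, u) = 6*S + (9 + 2) = 6*S + 11 = 11 + 6*S)
I(y, J) = -17 + J + y (I(y, J) = (y + J) - 17 = (J + y) - 17 = -17 + J + y)
n(31, (-4 + 0)**2) + I(65, H(3, -8)) = 31 + (-17 + (11 + 6*3) + 65) = 31 + (-17 + (11 + 18) + 65) = 31 + (-17 + 29 + 65) = 31 + 77 = 108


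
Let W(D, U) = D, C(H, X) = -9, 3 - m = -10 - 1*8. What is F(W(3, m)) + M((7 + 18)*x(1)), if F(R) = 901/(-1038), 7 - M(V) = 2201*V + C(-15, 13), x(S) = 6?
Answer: -342679993/1038 ≈ -3.3014e+5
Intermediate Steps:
m = 21 (m = 3 - (-10 - 1*8) = 3 - (-10 - 8) = 3 - 1*(-18) = 3 + 18 = 21)
M(V) = 16 - 2201*V (M(V) = 7 - (2201*V - 9) = 7 - (-9 + 2201*V) = 7 + (9 - 2201*V) = 16 - 2201*V)
F(R) = -901/1038 (F(R) = 901*(-1/1038) = -901/1038)
F(W(3, m)) + M((7 + 18)*x(1)) = -901/1038 + (16 - 2201*(7 + 18)*6) = -901/1038 + (16 - 55025*6) = -901/1038 + (16 - 2201*150) = -901/1038 + (16 - 330150) = -901/1038 - 330134 = -342679993/1038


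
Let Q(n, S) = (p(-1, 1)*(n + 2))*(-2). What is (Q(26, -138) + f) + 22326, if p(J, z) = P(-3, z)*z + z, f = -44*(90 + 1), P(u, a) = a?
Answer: 18210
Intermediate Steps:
f = -4004 (f = -44*91 = -4004)
p(J, z) = z + z² (p(J, z) = z*z + z = z² + z = z + z²)
Q(n, S) = -8 - 4*n (Q(n, S) = ((1*(1 + 1))*(n + 2))*(-2) = ((1*2)*(2 + n))*(-2) = (2*(2 + n))*(-2) = (4 + 2*n)*(-2) = -8 - 4*n)
(Q(26, -138) + f) + 22326 = ((-8 - 4*26) - 4004) + 22326 = ((-8 - 104) - 4004) + 22326 = (-112 - 4004) + 22326 = -4116 + 22326 = 18210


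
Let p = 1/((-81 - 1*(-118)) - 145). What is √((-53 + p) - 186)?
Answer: I*√77439/18 ≈ 15.46*I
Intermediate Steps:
p = -1/108 (p = 1/((-81 + 118) - 145) = 1/(37 - 145) = 1/(-108) = -1/108 ≈ -0.0092593)
√((-53 + p) - 186) = √((-53 - 1/108) - 186) = √(-5725/108 - 186) = √(-25813/108) = I*√77439/18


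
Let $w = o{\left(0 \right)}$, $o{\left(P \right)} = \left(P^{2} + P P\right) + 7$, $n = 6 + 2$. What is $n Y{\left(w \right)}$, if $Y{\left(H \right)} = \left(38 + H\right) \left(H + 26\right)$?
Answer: $11880$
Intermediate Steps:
$n = 8$
$o{\left(P \right)} = 7 + 2 P^{2}$ ($o{\left(P \right)} = \left(P^{2} + P^{2}\right) + 7 = 2 P^{2} + 7 = 7 + 2 P^{2}$)
$w = 7$ ($w = 7 + 2 \cdot 0^{2} = 7 + 2 \cdot 0 = 7 + 0 = 7$)
$Y{\left(H \right)} = \left(26 + H\right) \left(38 + H\right)$ ($Y{\left(H \right)} = \left(38 + H\right) \left(26 + H\right) = \left(26 + H\right) \left(38 + H\right)$)
$n Y{\left(w \right)} = 8 \left(988 + 7^{2} + 64 \cdot 7\right) = 8 \left(988 + 49 + 448\right) = 8 \cdot 1485 = 11880$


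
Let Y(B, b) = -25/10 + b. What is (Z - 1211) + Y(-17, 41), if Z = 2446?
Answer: 2547/2 ≈ 1273.5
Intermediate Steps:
Y(B, b) = -5/2 + b (Y(B, b) = -25*1/10 + b = -5/2 + b)
(Z - 1211) + Y(-17, 41) = (2446 - 1211) + (-5/2 + 41) = 1235 + 77/2 = 2547/2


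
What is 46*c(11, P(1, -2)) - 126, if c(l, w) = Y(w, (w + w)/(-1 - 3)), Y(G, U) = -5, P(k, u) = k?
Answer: -356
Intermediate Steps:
c(l, w) = -5
46*c(11, P(1, -2)) - 126 = 46*(-5) - 126 = -230 - 126 = -356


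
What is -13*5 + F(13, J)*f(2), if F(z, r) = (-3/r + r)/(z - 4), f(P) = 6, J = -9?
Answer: -637/9 ≈ -70.778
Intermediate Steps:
F(z, r) = (r - 3/r)/(-4 + z)
-13*5 + F(13, J)*f(2) = -13*5 + ((-3 + (-9)²)/((-9)*(-4 + 13)))*6 = -65 - ⅑*(-3 + 81)/9*6 = -65 - ⅑*⅑*78*6 = -65 - 26/27*6 = -65 - 52/9 = -637/9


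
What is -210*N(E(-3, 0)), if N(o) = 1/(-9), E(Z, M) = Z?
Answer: 70/3 ≈ 23.333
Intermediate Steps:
N(o) = -1/9
-210*N(E(-3, 0)) = -210*(-1/9) = 70/3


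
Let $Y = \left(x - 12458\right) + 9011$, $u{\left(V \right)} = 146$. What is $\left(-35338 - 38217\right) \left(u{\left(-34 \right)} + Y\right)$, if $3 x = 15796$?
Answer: $- \frac{433459615}{3} \approx -1.4449 \cdot 10^{8}$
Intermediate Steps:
$x = \frac{15796}{3}$ ($x = \frac{1}{3} \cdot 15796 = \frac{15796}{3} \approx 5265.3$)
$Y = \frac{5455}{3}$ ($Y = \left(\frac{15796}{3} - 12458\right) + 9011 = - \frac{21578}{3} + 9011 = \frac{5455}{3} \approx 1818.3$)
$\left(-35338 - 38217\right) \left(u{\left(-34 \right)} + Y\right) = \left(-35338 - 38217\right) \left(146 + \frac{5455}{3}\right) = \left(-73555\right) \frac{5893}{3} = - \frac{433459615}{3}$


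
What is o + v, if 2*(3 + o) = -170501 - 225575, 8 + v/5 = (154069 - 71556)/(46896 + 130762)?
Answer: -35190261733/177658 ≈ -1.9808e+5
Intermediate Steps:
v = -6693755/177658 (v = -40 + 5*((154069 - 71556)/(46896 + 130762)) = -40 + 5*(82513/177658) = -40 + 412565/177658 = -6693755/177658 ≈ -37.678)
o = -198041 (o = -3 + (-170501 - 225575)/2 = -3 + (½)*(-396076) = -3 - 198038 = -198041)
o + v = -198041 - 6693755/177658 = -35190261733/177658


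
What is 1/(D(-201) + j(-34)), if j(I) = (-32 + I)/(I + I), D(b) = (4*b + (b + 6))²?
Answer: 34/33932067 ≈ 1.0020e-6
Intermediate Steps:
D(b) = (6 + 5*b)² (D(b) = (4*b + (6 + b))² = (6 + 5*b)²)
j(I) = (-32 + I)/(2*I) (j(I) = (-32 + I)/((2*I)) = (-32 + I)*(1/(2*I)) = (-32 + I)/(2*I))
1/(D(-201) + j(-34)) = 1/((6 + 5*(-201))² + (½)*(-32 - 34)/(-34)) = 1/((6 - 1005)² + (½)*(-1/34)*(-66)) = 1/((-999)² + 33/34) = 1/(998001 + 33/34) = 1/(33932067/34) = 34/33932067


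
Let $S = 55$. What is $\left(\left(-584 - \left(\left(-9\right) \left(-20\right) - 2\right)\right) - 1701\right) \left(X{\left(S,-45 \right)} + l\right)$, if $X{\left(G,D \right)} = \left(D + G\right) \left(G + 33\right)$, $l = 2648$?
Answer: $-8689464$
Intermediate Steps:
$X{\left(G,D \right)} = \left(33 + G\right) \left(D + G\right)$ ($X{\left(G,D \right)} = \left(D + G\right) \left(33 + G\right) = \left(33 + G\right) \left(D + G\right)$)
$\left(\left(-584 - \left(\left(-9\right) \left(-20\right) - 2\right)\right) - 1701\right) \left(X{\left(S,-45 \right)} + l\right) = \left(\left(-584 - \left(\left(-9\right) \left(-20\right) - 2\right)\right) - 1701\right) \left(\left(55^{2} + 33 \left(-45\right) + 33 \cdot 55 - 2475\right) + 2648\right) = \left(\left(-584 - \left(180 - 2\right)\right) - 1701\right) \left(\left(3025 - 1485 + 1815 - 2475\right) + 2648\right) = \left(\left(-584 - 178\right) - 1701\right) \left(880 + 2648\right) = \left(\left(-584 - 178\right) - 1701\right) 3528 = \left(-762 - 1701\right) 3528 = \left(-2463\right) 3528 = -8689464$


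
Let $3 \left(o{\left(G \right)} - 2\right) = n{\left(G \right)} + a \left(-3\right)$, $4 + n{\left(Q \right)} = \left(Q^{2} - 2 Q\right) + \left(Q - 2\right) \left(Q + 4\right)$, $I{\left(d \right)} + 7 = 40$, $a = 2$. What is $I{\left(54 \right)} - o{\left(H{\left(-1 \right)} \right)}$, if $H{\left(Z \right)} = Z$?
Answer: $\frac{109}{3} \approx 36.333$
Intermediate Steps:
$I{\left(d \right)} = 33$ ($I{\left(d \right)} = -7 + 40 = 33$)
$n{\left(Q \right)} = -4 + Q^{2} - 2 Q + \left(-2 + Q\right) \left(4 + Q\right)$ ($n{\left(Q \right)} = -4 + \left(\left(Q^{2} - 2 Q\right) + \left(Q - 2\right) \left(Q + 4\right)\right) = -4 + \left(\left(Q^{2} - 2 Q\right) + \left(-2 + Q\right) \left(4 + Q\right)\right) = -4 + \left(Q^{2} - 2 Q + \left(-2 + Q\right) \left(4 + Q\right)\right) = -4 + Q^{2} - 2 Q + \left(-2 + Q\right) \left(4 + Q\right)$)
$o{\left(G \right)} = -4 + \frac{2 G^{2}}{3}$ ($o{\left(G \right)} = 2 + \frac{\left(-12 + 2 G^{2}\right) + 2 \left(-3\right)}{3} = 2 + \frac{\left(-12 + 2 G^{2}\right) - 6}{3} = 2 + \frac{-18 + 2 G^{2}}{3} = 2 + \left(-6 + \frac{2 G^{2}}{3}\right) = -4 + \frac{2 G^{2}}{3}$)
$I{\left(54 \right)} - o{\left(H{\left(-1 \right)} \right)} = 33 - \left(-4 + \frac{2 \left(-1\right)^{2}}{3}\right) = 33 - \left(-4 + \frac{2}{3} \cdot 1\right) = 33 - \left(-4 + \frac{2}{3}\right) = 33 - - \frac{10}{3} = 33 + \frac{10}{3} = \frac{109}{3}$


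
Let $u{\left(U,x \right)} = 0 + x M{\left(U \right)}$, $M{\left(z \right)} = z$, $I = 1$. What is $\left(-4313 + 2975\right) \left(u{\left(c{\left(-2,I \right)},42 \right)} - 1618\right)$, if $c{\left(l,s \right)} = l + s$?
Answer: $2221080$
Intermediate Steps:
$u{\left(U,x \right)} = U x$ ($u{\left(U,x \right)} = 0 + x U = 0 + U x = U x$)
$\left(-4313 + 2975\right) \left(u{\left(c{\left(-2,I \right)},42 \right)} - 1618\right) = \left(-4313 + 2975\right) \left(\left(-2 + 1\right) 42 - 1618\right) = - 1338 \left(\left(-1\right) 42 - 1618\right) = - 1338 \left(-42 - 1618\right) = \left(-1338\right) \left(-1660\right) = 2221080$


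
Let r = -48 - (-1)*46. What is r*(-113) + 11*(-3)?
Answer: 193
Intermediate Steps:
r = -2 (r = -48 - 1*(-46) = -48 + 46 = -2)
r*(-113) + 11*(-3) = -2*(-113) + 11*(-3) = 226 - 33 = 193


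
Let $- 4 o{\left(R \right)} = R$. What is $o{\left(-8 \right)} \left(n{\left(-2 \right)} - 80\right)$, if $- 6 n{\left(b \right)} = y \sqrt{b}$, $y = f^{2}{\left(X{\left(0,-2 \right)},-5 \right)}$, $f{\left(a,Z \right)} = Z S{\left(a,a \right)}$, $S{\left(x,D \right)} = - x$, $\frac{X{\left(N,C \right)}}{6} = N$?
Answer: $-160$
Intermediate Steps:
$X{\left(N,C \right)} = 6 N$
$o{\left(R \right)} = - \frac{R}{4}$
$f{\left(a,Z \right)} = - Z a$ ($f{\left(a,Z \right)} = Z \left(- a\right) = - Z a$)
$y = 0$ ($y = \left(\left(-1\right) \left(-5\right) 6 \cdot 0\right)^{2} = \left(\left(-1\right) \left(-5\right) 0\right)^{2} = 0^{2} = 0$)
$n{\left(b \right)} = 0$ ($n{\left(b \right)} = - \frac{0 \sqrt{b}}{6} = \left(- \frac{1}{6}\right) 0 = 0$)
$o{\left(-8 \right)} \left(n{\left(-2 \right)} - 80\right) = \left(- \frac{1}{4}\right) \left(-8\right) \left(0 - 80\right) = 2 \left(-80\right) = -160$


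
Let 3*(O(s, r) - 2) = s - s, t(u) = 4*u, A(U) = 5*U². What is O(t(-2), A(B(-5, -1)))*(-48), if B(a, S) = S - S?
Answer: -96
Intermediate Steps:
B(a, S) = 0
O(s, r) = 2 (O(s, r) = 2 + (s - s)/3 = 2 + (⅓)*0 = 2 + 0 = 2)
O(t(-2), A(B(-5, -1)))*(-48) = 2*(-48) = -96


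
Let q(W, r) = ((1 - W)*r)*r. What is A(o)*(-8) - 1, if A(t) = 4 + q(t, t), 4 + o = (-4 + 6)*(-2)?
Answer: -4641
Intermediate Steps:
q(W, r) = r²*(1 - W) (q(W, r) = (r*(1 - W))*r = r²*(1 - W))
o = -8 (o = -4 + (-4 + 6)*(-2) = -4 + 2*(-2) = -4 - 4 = -8)
A(t) = 4 + t²*(1 - t)
A(o)*(-8) - 1 = (4 + (-8)²*(1 - 1*(-8)))*(-8) - 1 = (4 + 64*(1 + 8))*(-8) - 1 = (4 + 64*9)*(-8) - 1 = (4 + 576)*(-8) - 1 = 580*(-8) - 1 = -4640 - 1 = -4641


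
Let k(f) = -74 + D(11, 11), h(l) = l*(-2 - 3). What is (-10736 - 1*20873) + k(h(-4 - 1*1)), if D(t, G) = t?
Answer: -31672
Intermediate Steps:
h(l) = -5*l (h(l) = l*(-5) = -5*l)
k(f) = -63 (k(f) = -74 + 11 = -63)
(-10736 - 1*20873) + k(h(-4 - 1*1)) = (-10736 - 1*20873) - 63 = (-10736 - 20873) - 63 = -31609 - 63 = -31672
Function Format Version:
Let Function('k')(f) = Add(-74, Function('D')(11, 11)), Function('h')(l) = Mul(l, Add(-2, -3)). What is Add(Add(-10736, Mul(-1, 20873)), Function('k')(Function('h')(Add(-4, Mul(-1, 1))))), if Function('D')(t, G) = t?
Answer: -31672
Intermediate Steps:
Function('h')(l) = Mul(-5, l) (Function('h')(l) = Mul(l, -5) = Mul(-5, l))
Function('k')(f) = -63 (Function('k')(f) = Add(-74, 11) = -63)
Add(Add(-10736, Mul(-1, 20873)), Function('k')(Function('h')(Add(-4, Mul(-1, 1))))) = Add(Add(-10736, Mul(-1, 20873)), -63) = Add(Add(-10736, -20873), -63) = Add(-31609, -63) = -31672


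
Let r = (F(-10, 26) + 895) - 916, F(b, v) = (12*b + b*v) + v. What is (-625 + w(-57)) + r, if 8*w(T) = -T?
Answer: -7943/8 ≈ -992.88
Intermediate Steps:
F(b, v) = v + 12*b + b*v
w(T) = -T/8 (w(T) = (-T)/8 = -T/8)
r = -375 (r = ((26 + 12*(-10) - 10*26) + 895) - 916 = ((26 - 120 - 260) + 895) - 916 = (-354 + 895) - 916 = 541 - 916 = -375)
(-625 + w(-57)) + r = (-625 - ⅛*(-57)) - 375 = (-625 + 57/8) - 375 = -4943/8 - 375 = -7943/8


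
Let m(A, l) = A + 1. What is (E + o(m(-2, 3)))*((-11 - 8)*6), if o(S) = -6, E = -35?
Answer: 4674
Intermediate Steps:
m(A, l) = 1 + A
(E + o(m(-2, 3)))*((-11 - 8)*6) = (-35 - 6)*((-11 - 8)*6) = -(-779)*6 = -41*(-114) = 4674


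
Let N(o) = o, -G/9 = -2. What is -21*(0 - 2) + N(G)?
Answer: 60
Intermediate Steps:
G = 18 (G = -9*(-2) = 18)
-21*(0 - 2) + N(G) = -21*(0 - 2) + 18 = -21*(-2) + 18 = 42 + 18 = 60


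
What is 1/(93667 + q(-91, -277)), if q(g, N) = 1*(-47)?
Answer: 1/93620 ≈ 1.0681e-5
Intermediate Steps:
q(g, N) = -47
1/(93667 + q(-91, -277)) = 1/(93667 - 47) = 1/93620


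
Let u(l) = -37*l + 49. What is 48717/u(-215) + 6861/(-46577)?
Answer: 738058755/124267436 ≈ 5.9393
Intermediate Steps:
u(l) = 49 - 37*l
48717/u(-215) + 6861/(-46577) = 48717/(49 - 37*(-215)) + 6861/(-46577) = 48717/(49 + 7955) + 6861*(-1/46577) = 48717/8004 - 6861/46577 = 48717*(1/8004) - 6861/46577 = 16239/2668 - 6861/46577 = 738058755/124267436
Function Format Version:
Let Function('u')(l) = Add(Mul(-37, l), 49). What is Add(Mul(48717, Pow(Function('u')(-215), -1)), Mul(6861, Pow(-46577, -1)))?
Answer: Rational(738058755, 124267436) ≈ 5.9393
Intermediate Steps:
Function('u')(l) = Add(49, Mul(-37, l))
Add(Mul(48717, Pow(Function('u')(-215), -1)), Mul(6861, Pow(-46577, -1))) = Add(Mul(48717, Pow(Add(49, Mul(-37, -215)), -1)), Mul(6861, Pow(-46577, -1))) = Add(Mul(48717, Pow(Add(49, 7955), -1)), Mul(6861, Rational(-1, 46577))) = Add(Mul(48717, Pow(8004, -1)), Rational(-6861, 46577)) = Add(Mul(48717, Rational(1, 8004)), Rational(-6861, 46577)) = Add(Rational(16239, 2668), Rational(-6861, 46577)) = Rational(738058755, 124267436)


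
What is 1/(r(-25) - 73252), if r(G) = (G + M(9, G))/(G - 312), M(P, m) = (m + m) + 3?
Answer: -337/24685852 ≈ -1.3652e-5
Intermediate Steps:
M(P, m) = 3 + 2*m (M(P, m) = 2*m + 3 = 3 + 2*m)
r(G) = (3 + 3*G)/(-312 + G) (r(G) = (G + (3 + 2*G))/(G - 312) = (3 + 3*G)/(-312 + G))
1/(r(-25) - 73252) = 1/(3*(1 - 25)/(-312 - 25) - 73252) = 1/(3*(-24)/(-337) - 73252) = 1/(3*(-1/337)*(-24) - 73252) = 1/(72/337 - 73252) = 1/(-24685852/337) = -337/24685852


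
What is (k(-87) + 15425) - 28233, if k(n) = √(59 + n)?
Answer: -12808 + 2*I*√7 ≈ -12808.0 + 5.2915*I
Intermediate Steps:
(k(-87) + 15425) - 28233 = (√(59 - 87) + 15425) - 28233 = (√(-28) + 15425) - 28233 = (2*I*√7 + 15425) - 28233 = (15425 + 2*I*√7) - 28233 = -12808 + 2*I*√7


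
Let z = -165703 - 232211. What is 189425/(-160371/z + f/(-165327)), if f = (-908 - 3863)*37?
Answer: 830766625886010/6450414733 ≈ 1.2879e+5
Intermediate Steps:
z = -397914
f = -176527 (f = -4771*37 = -176527)
189425/(-160371/z + f/(-165327)) = 189425/(-160371/(-397914) - 176527/(-165327)) = 189425/(-160371*(-1/397914) - 176527*(-1/165327)) = 189425/(53457/132638 + 176527/165327) = 189425/(32252073665/21928642626) = 189425*(21928642626/32252073665) = 830766625886010/6450414733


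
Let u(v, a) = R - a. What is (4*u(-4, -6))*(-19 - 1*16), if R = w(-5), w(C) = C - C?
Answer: -840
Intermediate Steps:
w(C) = 0
R = 0
u(v, a) = -a (u(v, a) = 0 - a = -a)
(4*u(-4, -6))*(-19 - 1*16) = (4*(-1*(-6)))*(-19 - 1*16) = (4*6)*(-19 - 16) = 24*(-35) = -840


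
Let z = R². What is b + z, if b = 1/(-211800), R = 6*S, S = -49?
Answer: 18307144799/211800 ≈ 86436.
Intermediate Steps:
R = -294 (R = 6*(-49) = -294)
b = -1/211800 ≈ -4.7214e-6
z = 86436 (z = (-294)² = 86436)
b + z = -1/211800 + 86436 = 18307144799/211800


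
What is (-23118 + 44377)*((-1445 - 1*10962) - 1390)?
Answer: -293310423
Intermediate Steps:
(-23118 + 44377)*((-1445 - 1*10962) - 1390) = 21259*((-1445 - 10962) - 1390) = 21259*(-12407 - 1390) = 21259*(-13797) = -293310423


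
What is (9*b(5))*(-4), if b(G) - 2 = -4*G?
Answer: 648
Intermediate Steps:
b(G) = 2 - 4*G
(9*b(5))*(-4) = (9*(2 - 4*5))*(-4) = (9*(2 - 20))*(-4) = (9*(-18))*(-4) = -162*(-4) = 648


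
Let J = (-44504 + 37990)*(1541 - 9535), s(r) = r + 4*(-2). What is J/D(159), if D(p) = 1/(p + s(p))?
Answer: 16142603960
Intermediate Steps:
s(r) = -8 + r (s(r) = r - 8 = -8 + r)
D(p) = 1/(-8 + 2*p) (D(p) = 1/(p + (-8 + p)) = 1/(-8 + 2*p))
J = 52072916 (J = -6514*(-7994) = 52072916)
J/D(159) = 52072916/((1/(2*(-4 + 159)))) = 52072916/(((½)/155)) = 52072916/(((½)*(1/155))) = 52072916/(1/310) = 52072916*310 = 16142603960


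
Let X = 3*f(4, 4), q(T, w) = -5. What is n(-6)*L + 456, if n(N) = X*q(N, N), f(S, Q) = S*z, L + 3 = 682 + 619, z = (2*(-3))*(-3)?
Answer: -1401384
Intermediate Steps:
z = 18 (z = -6*(-3) = 18)
L = 1298 (L = -3 + (682 + 619) = -3 + 1301 = 1298)
f(S, Q) = 18*S (f(S, Q) = S*18 = 18*S)
X = 216 (X = 3*(18*4) = 3*72 = 216)
n(N) = -1080 (n(N) = 216*(-5) = -1080)
n(-6)*L + 456 = -1080*1298 + 456 = -1401840 + 456 = -1401384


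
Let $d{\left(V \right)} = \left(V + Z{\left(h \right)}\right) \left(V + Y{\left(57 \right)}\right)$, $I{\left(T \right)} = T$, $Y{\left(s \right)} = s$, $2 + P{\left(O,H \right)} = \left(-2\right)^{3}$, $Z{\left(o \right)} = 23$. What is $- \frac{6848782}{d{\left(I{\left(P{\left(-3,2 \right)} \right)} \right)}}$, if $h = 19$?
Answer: $- \frac{6848782}{611} \approx -11209.0$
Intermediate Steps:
$P{\left(O,H \right)} = -10$ ($P{\left(O,H \right)} = -2 + \left(-2\right)^{3} = -2 - 8 = -10$)
$d{\left(V \right)} = \left(23 + V\right) \left(57 + V\right)$ ($d{\left(V \right)} = \left(V + 23\right) \left(V + 57\right) = \left(23 + V\right) \left(57 + V\right)$)
$- \frac{6848782}{d{\left(I{\left(P{\left(-3,2 \right)} \right)} \right)}} = - \frac{6848782}{1311 + \left(-10\right)^{2} + 80 \left(-10\right)} = - \frac{6848782}{1311 + 100 - 800} = - \frac{6848782}{611}$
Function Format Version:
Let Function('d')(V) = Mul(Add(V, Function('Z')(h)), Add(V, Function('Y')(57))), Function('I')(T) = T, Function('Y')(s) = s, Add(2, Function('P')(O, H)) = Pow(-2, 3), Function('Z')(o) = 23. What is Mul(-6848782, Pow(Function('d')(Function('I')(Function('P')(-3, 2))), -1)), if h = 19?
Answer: Rational(-6848782, 611) ≈ -11209.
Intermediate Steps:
Function('P')(O, H) = -10 (Function('P')(O, H) = Add(-2, Pow(-2, 3)) = Add(-2, -8) = -10)
Function('d')(V) = Mul(Add(23, V), Add(57, V)) (Function('d')(V) = Mul(Add(V, 23), Add(V, 57)) = Mul(Add(23, V), Add(57, V)))
Mul(-6848782, Pow(Function('d')(Function('I')(Function('P')(-3, 2))), -1)) = Mul(-6848782, Pow(Add(1311, Pow(-10, 2), Mul(80, -10)), -1)) = Mul(-6848782, Pow(Add(1311, 100, -800), -1)) = Mul(-6848782, Pow(611, -1)) = Mul(-6848782, Rational(1, 611)) = Rational(-6848782, 611)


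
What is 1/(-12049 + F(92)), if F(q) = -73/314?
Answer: -314/3783459 ≈ -8.2993e-5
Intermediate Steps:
F(q) = -73/314 (F(q) = -73*1/314 = -73/314)
1/(-12049 + F(92)) = 1/(-12049 - 73/314) = 1/(-3783459/314) = -314/3783459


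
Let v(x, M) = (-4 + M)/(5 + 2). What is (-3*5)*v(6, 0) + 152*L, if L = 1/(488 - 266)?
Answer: 7192/777 ≈ 9.2561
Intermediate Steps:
v(x, M) = -4/7 + M/7 (v(x, M) = (-4 + M)/7 = (-4 + M)*(⅐) = -4/7 + M/7)
L = 1/222 ≈ 0.0045045
(-3*5)*v(6, 0) + 152*L = (-3*5)*(-4/7 + (⅐)*0) + 152*(1/222) = -15*(-4/7 + 0) + 76/111 = -15*(-4/7) + 76/111 = 60/7 + 76/111 = 7192/777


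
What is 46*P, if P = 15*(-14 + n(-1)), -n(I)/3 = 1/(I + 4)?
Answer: -10350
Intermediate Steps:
n(I) = -3/(4 + I) (n(I) = -3/(I + 4) = -3/(4 + I))
P = -225 (P = 15*(-14 - 3/(4 - 1)) = 15*(-14 - 3/3) = 15*(-14 - 3*⅓) = 15*(-14 - 1) = 15*(-15) = -225)
46*P = 46*(-225) = -10350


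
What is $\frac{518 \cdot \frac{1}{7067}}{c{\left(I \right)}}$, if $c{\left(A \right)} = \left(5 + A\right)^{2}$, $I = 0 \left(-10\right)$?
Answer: $\frac{14}{4775} \approx 0.0029319$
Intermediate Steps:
$I = 0$
$\frac{518 \cdot \frac{1}{7067}}{c{\left(I \right)}} = \frac{518 \cdot \frac{1}{7067}}{\left(5 + 0\right)^{2}} = \frac{518 \cdot \frac{1}{7067}}{5^{2}} = \frac{14}{191 \cdot 25} = \frac{14}{191} \cdot \frac{1}{25} = \frac{14}{4775}$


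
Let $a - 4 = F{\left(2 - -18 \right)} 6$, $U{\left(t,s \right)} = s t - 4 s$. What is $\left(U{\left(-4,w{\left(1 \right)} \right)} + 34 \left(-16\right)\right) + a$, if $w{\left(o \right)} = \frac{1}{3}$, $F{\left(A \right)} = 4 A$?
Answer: $- \frac{188}{3} \approx -62.667$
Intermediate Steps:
$w{\left(o \right)} = \frac{1}{3}$
$U{\left(t,s \right)} = - 4 s + s t$
$a = 484$ ($a = 4 + 4 \left(2 - -18\right) 6 = 4 + 4 \left(2 + 18\right) 6 = 4 + 4 \cdot 20 \cdot 6 = 4 + 80 \cdot 6 = 4 + 480 = 484$)
$\left(U{\left(-4,w{\left(1 \right)} \right)} + 34 \left(-16\right)\right) + a = \left(\frac{-4 - 4}{3} + 34 \left(-16\right)\right) + 484 = \left(\frac{1}{3} \left(-8\right) - 544\right) + 484 = \left(- \frac{8}{3} - 544\right) + 484 = - \frac{1640}{3} + 484 = - \frac{188}{3}$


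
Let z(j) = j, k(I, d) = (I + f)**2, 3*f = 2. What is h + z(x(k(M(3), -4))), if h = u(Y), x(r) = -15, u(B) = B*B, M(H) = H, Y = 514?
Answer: 264181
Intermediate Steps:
f = 2/3 (f = (1/3)*2 = 2/3 ≈ 0.66667)
u(B) = B**2
k(I, d) = (2/3 + I)**2 (k(I, d) = (I + 2/3)**2 = (2/3 + I)**2)
h = 264196 (h = 514**2 = 264196)
h + z(x(k(M(3), -4))) = 264196 - 15 = 264181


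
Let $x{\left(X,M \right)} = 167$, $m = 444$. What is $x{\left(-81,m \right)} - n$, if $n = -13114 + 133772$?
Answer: $-120491$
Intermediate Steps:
$n = 120658$
$x{\left(-81,m \right)} - n = 167 - 120658 = -120491$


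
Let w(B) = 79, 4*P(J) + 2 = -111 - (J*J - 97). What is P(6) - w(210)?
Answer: -92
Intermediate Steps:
P(J) = -4 - J²/4 (P(J) = -½ + (-111 - (J*J - 97))/4 = -½ + (-111 - (J² - 97))/4 = -½ + (-111 - (-97 + J²))/4 = -½ + (-111 + (97 - J²))/4 = -½ + (-14 - J²)/4 = -½ + (-7/2 - J²/4) = -4 - J²/4)
P(6) - w(210) = (-4 - ¼*6²) - 1*79 = (-4 - ¼*36) - 79 = (-4 - 9) - 79 = -13 - 79 = -92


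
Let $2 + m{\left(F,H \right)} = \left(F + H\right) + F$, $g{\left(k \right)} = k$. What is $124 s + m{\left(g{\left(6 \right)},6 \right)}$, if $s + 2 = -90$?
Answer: $-11392$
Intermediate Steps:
$s = -92$ ($s = -2 - 90 = -92$)
$m{\left(F,H \right)} = -2 + H + 2 F$ ($m{\left(F,H \right)} = -2 + \left(\left(F + H\right) + F\right) = -2 + \left(H + 2 F\right) = -2 + H + 2 F$)
$124 s + m{\left(g{\left(6 \right)},6 \right)} = 124 \left(-92\right) + \left(-2 + 6 + 2 \cdot 6\right) = -11408 + \left(-2 + 6 + 12\right) = -11408 + 16 = -11392$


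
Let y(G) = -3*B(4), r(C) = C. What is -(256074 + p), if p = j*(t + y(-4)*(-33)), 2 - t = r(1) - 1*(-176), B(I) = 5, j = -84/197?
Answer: -50419698/197 ≈ -2.5594e+5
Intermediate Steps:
j = -84/197 (j = -84*1/197 = -84/197 ≈ -0.42640)
t = -175 (t = 2 - (1 - 1*(-176)) = 2 - (1 + 176) = 2 - 1*177 = 2 - 177 = -175)
y(G) = -15 (y(G) = -3*5 = -15)
p = -26880/197 (p = -84*(-175 - 15*(-33))/197 = -84*(-175 + 495)/197 = -84/197*320 = -26880/197 ≈ -136.45)
-(256074 + p) = -(256074 - 26880/197) = -1*50419698/197 = -50419698/197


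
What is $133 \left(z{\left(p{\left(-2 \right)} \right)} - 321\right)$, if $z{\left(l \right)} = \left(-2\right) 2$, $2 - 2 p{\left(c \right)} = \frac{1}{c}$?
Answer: $-43225$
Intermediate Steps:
$p{\left(c \right)} = 1 - \frac{1}{2 c}$
$z{\left(l \right)} = -4$
$133 \left(z{\left(p{\left(-2 \right)} \right)} - 321\right) = 133 \left(-4 - 321\right) = 133 \left(-325\right) = -43225$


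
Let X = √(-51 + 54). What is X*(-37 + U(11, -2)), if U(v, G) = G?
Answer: -39*√3 ≈ -67.550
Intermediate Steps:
X = √3 ≈ 1.7320
X*(-37 + U(11, -2)) = √3*(-37 - 2) = √3*(-39) = -39*√3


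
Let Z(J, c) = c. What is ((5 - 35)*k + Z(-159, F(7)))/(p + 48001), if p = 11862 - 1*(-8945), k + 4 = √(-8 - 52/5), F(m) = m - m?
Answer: 5/2867 - I*√115/5734 ≈ 0.001744 - 0.0018702*I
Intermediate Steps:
F(m) = 0
k = -4 + 2*I*√115/5 (k = -4 + √(-8 - 52/5) = -4 + √(-92/5) = -4 + 2*I*√115/5 ≈ -4.0 + 4.2895*I)
p = 20807 (p = 11862 + 8945 = 20807)
((5 - 35)*k + Z(-159, F(7)))/(p + 48001) = ((5 - 35)*(-4 + 2*I*√115/5) + 0)/(20807 + 48001) = (-30*(-4 + 2*I*√115/5) + 0)/68808 = ((120 - 12*I*√115) + 0)*(1/68808) = (120 - 12*I*√115)*(1/68808) = 5/2867 - I*√115/5734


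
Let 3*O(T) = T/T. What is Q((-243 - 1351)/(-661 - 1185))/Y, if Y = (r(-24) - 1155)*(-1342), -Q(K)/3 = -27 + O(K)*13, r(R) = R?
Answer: 34/791109 ≈ 4.2978e-5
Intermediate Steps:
O(T) = 1/3 (O(T) = (T/T)/3 = (1/3)*1 = 1/3)
Q(K) = 68 (Q(K) = -3*(-27 + (1/3)*13) = -3*(-27 + 13/3) = -3*(-68/3) = 68)
Y = 1582218 (Y = (-24 - 1155)*(-1342) = -1179*(-1342) = 1582218)
Q((-243 - 1351)/(-661 - 1185))/Y = 68/1582218 = 68*(1/1582218) = 34/791109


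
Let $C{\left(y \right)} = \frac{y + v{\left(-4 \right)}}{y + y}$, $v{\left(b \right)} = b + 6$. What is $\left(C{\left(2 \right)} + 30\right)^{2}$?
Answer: $961$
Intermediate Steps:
$v{\left(b \right)} = 6 + b$
$C{\left(y \right)} = \frac{2 + y}{2 y}$ ($C{\left(y \right)} = \frac{y + \left(6 - 4\right)}{y + y} = \frac{y + 2}{2 y} = \left(2 + y\right) \frac{1}{2 y} = \frac{2 + y}{2 y}$)
$\left(C{\left(2 \right)} + 30\right)^{2} = \left(\frac{2 + 2}{2 \cdot 2} + 30\right)^{2} = \left(\frac{1}{2} \cdot \frac{1}{2} \cdot 4 + 30\right)^{2} = \left(1 + 30\right)^{2} = 31^{2} = 961$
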